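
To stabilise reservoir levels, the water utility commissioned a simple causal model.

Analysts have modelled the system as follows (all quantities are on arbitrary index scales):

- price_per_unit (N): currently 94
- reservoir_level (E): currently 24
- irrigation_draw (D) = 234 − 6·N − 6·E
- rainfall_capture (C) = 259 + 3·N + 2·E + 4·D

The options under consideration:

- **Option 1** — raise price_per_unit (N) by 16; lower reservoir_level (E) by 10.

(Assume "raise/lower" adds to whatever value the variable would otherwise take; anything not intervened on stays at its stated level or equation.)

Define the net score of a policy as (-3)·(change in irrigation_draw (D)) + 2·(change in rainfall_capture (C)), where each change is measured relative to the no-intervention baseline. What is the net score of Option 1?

-124

Baseline:
  N = 94
  E = 24
  D = 234 − 6·94 − 6·24 = -474
  C = 259 + 3·94 + 2·24 + 4·(-474) = -1307
Option 1 (N + 16, E − 10):
  N = 94 + 16 = 110
  E = 24 − 10 = 14
  D = 234 − 6·110 − 6·14 = -510
  C = 259 + 3·110 + 2·14 + 4·(-510) = -1423
ΔD = -510 − (-474) = -36; ΔC = -1423 − (-1307) = -116
Score = (-3)·(-36) + 2·(-116) = -124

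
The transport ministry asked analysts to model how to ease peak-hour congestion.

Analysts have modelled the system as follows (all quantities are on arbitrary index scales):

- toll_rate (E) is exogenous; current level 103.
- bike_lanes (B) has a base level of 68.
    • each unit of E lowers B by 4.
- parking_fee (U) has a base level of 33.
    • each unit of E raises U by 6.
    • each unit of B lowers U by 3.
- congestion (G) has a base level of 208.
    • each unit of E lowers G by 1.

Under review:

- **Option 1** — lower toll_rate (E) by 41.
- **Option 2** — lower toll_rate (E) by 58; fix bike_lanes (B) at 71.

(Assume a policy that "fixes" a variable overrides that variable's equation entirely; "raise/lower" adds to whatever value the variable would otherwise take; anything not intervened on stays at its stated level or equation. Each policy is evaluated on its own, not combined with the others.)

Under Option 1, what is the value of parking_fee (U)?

945

Option 1 (E − 41):
  E = 103 − 41 = 62
  B = 68 − 4·62 = -180
  U = 33 + 6·62 − 3·(-180) = 945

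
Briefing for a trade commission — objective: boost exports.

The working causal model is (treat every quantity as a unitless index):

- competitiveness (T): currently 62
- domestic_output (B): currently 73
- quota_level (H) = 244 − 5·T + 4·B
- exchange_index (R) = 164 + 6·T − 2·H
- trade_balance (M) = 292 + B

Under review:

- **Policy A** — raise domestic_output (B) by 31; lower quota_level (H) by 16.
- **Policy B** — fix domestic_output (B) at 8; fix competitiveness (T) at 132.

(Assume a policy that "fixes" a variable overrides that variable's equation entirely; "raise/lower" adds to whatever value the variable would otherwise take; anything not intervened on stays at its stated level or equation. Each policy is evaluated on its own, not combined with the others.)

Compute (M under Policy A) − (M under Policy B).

Policy A (B + 31, H − 16):
  B = 73 + 31 = 104
  M = 292 + 104 = 396
Policy B (B := 8, T := 132):
  B = 8
  M = 292 + 8 = 300
M: 396 − 300 = 96

96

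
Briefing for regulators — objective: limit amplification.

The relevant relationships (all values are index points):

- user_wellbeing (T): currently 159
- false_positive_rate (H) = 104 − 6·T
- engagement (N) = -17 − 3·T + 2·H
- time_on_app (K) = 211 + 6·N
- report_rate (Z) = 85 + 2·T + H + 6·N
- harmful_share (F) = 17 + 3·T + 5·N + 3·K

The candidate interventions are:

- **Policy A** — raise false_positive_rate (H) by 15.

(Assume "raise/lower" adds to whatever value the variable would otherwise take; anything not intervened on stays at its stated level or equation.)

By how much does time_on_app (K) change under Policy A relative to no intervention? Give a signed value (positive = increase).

Baseline:
  T = 159
  H = 104 − 6·159 = -850
  N = -17 − 3·159 + 2·(-850) = -2194
  K = 211 + 6·(-2194) = -12953
Policy A (H + 15):
  T = 159
  H = 104 − 6·159 (+15 from intervention) = -835
  N = -17 − 3·159 + 2·(-835) = -2164
  K = 211 + 6·(-2164) = -12773
Change in K: -12773 − (-12953) = 180

180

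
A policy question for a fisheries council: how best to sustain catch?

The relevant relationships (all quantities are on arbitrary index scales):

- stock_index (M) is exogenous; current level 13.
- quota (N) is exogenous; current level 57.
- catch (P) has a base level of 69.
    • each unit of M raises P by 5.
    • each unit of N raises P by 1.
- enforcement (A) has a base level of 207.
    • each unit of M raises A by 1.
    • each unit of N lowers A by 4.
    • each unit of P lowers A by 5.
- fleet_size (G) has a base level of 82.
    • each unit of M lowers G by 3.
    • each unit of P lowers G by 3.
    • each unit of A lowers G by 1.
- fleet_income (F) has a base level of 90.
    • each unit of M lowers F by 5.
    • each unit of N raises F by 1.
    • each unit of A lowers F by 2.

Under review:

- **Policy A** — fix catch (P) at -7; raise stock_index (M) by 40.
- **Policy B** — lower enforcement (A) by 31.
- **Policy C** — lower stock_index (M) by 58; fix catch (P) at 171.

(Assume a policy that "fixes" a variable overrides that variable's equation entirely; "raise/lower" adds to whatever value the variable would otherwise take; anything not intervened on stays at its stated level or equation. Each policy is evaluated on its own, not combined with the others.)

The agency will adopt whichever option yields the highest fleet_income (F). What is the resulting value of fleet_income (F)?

Policy A (P := -7, M + 40):
  M = 13 + 40 = 53
  N = 57
  P = -7
  A = 207 + 53 − 4·57 − 5·(-7) = 67
  F = 90 − 5·53 + 57 − 2·67 = -252
Policy B (A − 31):
  M = 13
  N = 57
  P = 69 + 5·13 + 57 = 191
  A = 207 + 13 − 4·57 − 5·191 (−31 from intervention) = -994
  F = 90 − 5·13 + 57 − 2·(-994) = 2070
Policy C (M − 58, P := 171):
  M = 13 − 58 = -45
  N = 57
  P = 171
  A = 207 + (-45) − 4·57 − 5·171 = -921
  F = 90 − 5·(-45) + 57 − 2·(-921) = 2214
Comparing — Policy A: F=-252, Policy B: F=2070, Policy C: F=2214. Highest is 2214 (Policy C).

2214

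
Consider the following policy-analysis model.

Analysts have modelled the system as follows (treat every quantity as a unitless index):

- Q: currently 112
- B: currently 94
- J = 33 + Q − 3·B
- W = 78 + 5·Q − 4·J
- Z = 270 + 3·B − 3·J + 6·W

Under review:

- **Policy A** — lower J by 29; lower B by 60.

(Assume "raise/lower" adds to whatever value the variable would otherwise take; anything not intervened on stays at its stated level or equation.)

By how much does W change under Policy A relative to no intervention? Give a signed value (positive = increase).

-604

Baseline:
  Q = 112
  B = 94
  J = 33 + 112 − 3·94 = -137
  W = 78 + 5·112 − 4·(-137) = 1186
Policy A (J − 29, B − 60):
  Q = 112
  B = 94 − 60 = 34
  J = 33 + 112 − 3·34 (−29 from intervention) = 14
  W = 78 + 5·112 − 4·14 = 582
Change in W: 582 − 1186 = -604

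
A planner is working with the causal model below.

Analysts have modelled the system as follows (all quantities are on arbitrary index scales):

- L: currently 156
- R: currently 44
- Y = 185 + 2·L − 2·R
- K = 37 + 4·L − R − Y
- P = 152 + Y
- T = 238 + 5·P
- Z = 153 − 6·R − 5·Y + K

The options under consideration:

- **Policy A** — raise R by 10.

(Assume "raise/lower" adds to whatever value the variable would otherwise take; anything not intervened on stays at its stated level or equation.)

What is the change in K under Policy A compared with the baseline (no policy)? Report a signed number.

Baseline:
  L = 156
  R = 44
  Y = 185 + 2·156 − 2·44 = 409
  K = 37 + 4·156 − 44 − 409 = 208
Policy A (R + 10):
  L = 156
  R = 44 + 10 = 54
  Y = 185 + 2·156 − 2·54 = 389
  K = 37 + 4·156 − 54 − 389 = 218
Change in K: 218 − 208 = 10

10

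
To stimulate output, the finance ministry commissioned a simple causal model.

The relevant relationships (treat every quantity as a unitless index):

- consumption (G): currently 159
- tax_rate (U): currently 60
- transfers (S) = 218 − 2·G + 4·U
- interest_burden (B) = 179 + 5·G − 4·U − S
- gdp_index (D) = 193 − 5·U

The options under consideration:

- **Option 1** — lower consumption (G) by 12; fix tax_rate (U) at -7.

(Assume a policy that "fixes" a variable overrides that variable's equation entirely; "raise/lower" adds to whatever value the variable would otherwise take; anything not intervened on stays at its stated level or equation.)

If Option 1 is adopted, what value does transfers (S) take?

Option 1 (G − 12, U := -7):
  G = 159 − 12 = 147
  U = -7
  S = 218 − 2·147 + 4·(-7) = -104

-104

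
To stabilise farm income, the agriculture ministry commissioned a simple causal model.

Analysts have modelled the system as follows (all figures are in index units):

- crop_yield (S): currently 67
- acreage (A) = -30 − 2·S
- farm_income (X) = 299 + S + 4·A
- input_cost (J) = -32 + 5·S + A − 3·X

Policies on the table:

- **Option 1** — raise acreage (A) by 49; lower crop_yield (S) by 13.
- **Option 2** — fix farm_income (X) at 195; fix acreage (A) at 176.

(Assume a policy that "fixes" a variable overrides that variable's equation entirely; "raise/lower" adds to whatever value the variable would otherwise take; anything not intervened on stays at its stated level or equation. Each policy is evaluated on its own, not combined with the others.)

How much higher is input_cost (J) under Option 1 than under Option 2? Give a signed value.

264

Option 1 (A + 49, S − 13):
  S = 67 − 13 = 54
  A = -30 − 2·54 (+49 from intervention) = -89
  X = 299 + 54 + 4·(-89) = -3
  J = -32 + 5·54 + (-89) − 3·(-3) = 158
Option 2 (X := 195, A := 176):
  S = 67
  A = 176
  X = 195
  J = -32 + 5·67 + 176 − 3·195 = -106
J: 158 − (-106) = 264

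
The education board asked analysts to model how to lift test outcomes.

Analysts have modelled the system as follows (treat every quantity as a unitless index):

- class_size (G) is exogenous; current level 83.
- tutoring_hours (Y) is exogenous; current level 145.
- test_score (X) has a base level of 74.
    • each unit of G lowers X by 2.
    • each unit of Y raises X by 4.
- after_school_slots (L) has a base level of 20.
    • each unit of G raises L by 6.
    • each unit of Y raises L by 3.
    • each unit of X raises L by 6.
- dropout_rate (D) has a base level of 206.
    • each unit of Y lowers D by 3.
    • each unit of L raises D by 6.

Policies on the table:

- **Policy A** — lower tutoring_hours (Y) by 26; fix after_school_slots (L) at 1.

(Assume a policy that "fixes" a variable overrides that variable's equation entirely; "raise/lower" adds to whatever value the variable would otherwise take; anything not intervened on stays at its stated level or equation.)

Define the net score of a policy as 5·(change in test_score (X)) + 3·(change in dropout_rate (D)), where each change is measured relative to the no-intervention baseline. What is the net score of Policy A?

Baseline:
  G = 83
  Y = 145
  X = 74 − 2·83 + 4·145 = 488
  L = 20 + 6·83 + 3·145 + 6·488 = 3881
  D = 206 − 3·145 + 6·3881 = 23057
Policy A (Y − 26, L := 1):
  G = 83
  Y = 145 − 26 = 119
  X = 74 − 2·83 + 4·119 = 384
  L = 1
  D = 206 − 3·119 + 6·1 = -145
ΔX = 384 − 488 = -104; ΔD = -145 − 23057 = -23202
Score = 5·(-104) + 3·(-23202) = -70126

-70126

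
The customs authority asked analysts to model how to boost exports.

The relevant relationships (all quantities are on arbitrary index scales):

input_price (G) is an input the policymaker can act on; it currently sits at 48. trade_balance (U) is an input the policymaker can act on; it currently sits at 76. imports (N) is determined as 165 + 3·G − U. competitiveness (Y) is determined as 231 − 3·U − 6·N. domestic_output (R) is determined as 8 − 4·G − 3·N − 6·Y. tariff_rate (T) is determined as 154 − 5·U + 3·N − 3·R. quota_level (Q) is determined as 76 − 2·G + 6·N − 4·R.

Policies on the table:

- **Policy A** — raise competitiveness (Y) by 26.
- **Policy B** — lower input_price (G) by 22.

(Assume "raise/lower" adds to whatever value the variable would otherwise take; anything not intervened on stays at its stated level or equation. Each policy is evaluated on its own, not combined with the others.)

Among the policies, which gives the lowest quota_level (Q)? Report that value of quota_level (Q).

-27946

Policy A (Y + 26):
  G = 48
  U = 76
  N = 165 + 3·48 − 76 = 233
  Y = 231 − 3·76 − 6·233 (+26 from intervention) = -1369
  R = 8 − 4·48 − 3·233 − 6·(-1369) = 7331
  Q = 76 − 2·48 + 6·233 − 4·7331 = -27946
Policy B (G − 22):
  G = 48 − 22 = 26
  U = 76
  N = 165 + 3·26 − 76 = 167
  Y = 231 − 3·76 − 6·167 = -999
  R = 8 − 4·26 − 3·167 − 6·(-999) = 5397
  Q = 76 − 2·26 + 6·167 − 4·5397 = -20562
Comparing — Policy A: Q=-27946, Policy B: Q=-20562. Lowest is -27946 (Policy A).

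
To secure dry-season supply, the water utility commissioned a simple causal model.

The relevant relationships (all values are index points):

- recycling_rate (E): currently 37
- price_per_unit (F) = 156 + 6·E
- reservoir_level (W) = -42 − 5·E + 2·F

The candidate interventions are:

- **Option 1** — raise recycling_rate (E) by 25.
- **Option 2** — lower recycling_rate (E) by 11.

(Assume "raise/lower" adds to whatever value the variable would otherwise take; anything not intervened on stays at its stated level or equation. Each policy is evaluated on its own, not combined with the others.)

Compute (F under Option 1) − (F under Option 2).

216

Option 1 (E + 25):
  E = 37 + 25 = 62
  F = 156 + 6·62 = 528
Option 2 (E − 11):
  E = 37 − 11 = 26
  F = 156 + 6·26 = 312
F: 528 − 312 = 216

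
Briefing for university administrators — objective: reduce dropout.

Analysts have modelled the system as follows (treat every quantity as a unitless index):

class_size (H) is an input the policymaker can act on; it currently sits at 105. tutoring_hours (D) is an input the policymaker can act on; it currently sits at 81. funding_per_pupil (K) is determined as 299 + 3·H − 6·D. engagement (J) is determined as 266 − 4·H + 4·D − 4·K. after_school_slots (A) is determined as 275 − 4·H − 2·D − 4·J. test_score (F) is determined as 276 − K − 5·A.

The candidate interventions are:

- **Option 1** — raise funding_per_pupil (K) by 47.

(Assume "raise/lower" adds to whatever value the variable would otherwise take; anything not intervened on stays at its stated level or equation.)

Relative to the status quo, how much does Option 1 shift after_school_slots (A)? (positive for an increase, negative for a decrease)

752

Baseline:
  H = 105
  D = 81
  K = 299 + 3·105 − 6·81 = 128
  J = 266 − 4·105 + 4·81 − 4·128 = -342
  A = 275 − 4·105 − 2·81 − 4·(-342) = 1061
Option 1 (K + 47):
  H = 105
  D = 81
  K = 299 + 3·105 − 6·81 (+47 from intervention) = 175
  J = 266 − 4·105 + 4·81 − 4·175 = -530
  A = 275 − 4·105 − 2·81 − 4·(-530) = 1813
Change in A: 1813 − 1061 = 752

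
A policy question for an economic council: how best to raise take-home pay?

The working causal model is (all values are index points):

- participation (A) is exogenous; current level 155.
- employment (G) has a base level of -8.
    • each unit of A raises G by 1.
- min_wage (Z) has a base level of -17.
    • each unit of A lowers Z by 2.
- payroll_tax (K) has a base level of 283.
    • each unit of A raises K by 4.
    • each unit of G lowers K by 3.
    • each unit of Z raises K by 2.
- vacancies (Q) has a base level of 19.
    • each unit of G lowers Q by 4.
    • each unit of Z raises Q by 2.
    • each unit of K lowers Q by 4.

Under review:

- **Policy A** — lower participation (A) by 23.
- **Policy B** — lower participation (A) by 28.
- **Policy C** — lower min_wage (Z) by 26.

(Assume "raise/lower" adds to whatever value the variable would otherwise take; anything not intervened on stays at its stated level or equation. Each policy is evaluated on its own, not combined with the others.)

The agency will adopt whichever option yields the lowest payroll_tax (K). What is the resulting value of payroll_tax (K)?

-244

Policy A (A − 23):
  A = 155 − 23 = 132
  G = -8 + 132 = 124
  Z = -17 − 2·132 = -281
  K = 283 + 4·132 − 3·124 + 2·(-281) = -123
Policy B (A − 28):
  A = 155 − 28 = 127
  G = -8 + 127 = 119
  Z = -17 − 2·127 = -271
  K = 283 + 4·127 − 3·119 + 2·(-271) = -108
Policy C (Z − 26):
  A = 155
  G = -8 + 155 = 147
  Z = -17 − 2·155 (−26 from intervention) = -353
  K = 283 + 4·155 − 3·147 + 2·(-353) = -244
Comparing — Policy A: K=-123, Policy B: K=-108, Policy C: K=-244. Lowest is -244 (Policy C).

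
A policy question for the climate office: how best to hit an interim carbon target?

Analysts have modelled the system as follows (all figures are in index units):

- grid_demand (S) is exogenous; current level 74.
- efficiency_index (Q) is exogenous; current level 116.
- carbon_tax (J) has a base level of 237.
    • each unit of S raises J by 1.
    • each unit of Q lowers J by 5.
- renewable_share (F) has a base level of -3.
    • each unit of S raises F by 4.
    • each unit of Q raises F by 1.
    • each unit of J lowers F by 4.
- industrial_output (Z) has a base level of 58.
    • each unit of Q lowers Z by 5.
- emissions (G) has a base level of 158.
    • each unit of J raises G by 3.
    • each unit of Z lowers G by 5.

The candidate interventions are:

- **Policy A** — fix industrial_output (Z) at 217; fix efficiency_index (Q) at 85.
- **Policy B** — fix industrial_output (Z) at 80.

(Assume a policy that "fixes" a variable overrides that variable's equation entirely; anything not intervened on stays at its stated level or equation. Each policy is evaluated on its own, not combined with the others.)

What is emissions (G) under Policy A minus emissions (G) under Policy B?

-220

Policy A (Z := 217, Q := 85):
  S = 74
  Q = 85
  J = 237 + 74 − 5·85 = -114
  Z = 217
  G = 158 + 3·(-114) − 5·217 = -1269
Policy B (Z := 80):
  S = 74
  Q = 116
  J = 237 + 74 − 5·116 = -269
  Z = 80
  G = 158 + 3·(-269) − 5·80 = -1049
G: -1269 − (-1049) = -220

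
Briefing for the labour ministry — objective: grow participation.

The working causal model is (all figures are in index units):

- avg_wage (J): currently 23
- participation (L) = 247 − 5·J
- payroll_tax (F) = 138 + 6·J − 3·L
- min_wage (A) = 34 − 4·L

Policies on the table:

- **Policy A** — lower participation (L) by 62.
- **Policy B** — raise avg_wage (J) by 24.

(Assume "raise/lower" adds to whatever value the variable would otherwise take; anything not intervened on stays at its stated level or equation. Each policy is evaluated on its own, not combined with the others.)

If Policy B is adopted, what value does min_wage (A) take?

Policy B (J + 24):
  J = 23 + 24 = 47
  L = 247 − 5·47 = 12
  A = 34 − 4·12 = -14

-14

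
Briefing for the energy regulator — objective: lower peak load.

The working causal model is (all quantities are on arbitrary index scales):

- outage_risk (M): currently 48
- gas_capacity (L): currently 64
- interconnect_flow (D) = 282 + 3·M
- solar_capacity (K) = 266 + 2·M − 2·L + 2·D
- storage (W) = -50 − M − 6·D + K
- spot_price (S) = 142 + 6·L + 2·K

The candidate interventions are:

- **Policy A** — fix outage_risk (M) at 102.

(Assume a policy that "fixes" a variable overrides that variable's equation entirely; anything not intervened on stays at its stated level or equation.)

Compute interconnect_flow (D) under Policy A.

Policy A (M := 102):
  M = 102
  D = 282 + 3·102 = 588

588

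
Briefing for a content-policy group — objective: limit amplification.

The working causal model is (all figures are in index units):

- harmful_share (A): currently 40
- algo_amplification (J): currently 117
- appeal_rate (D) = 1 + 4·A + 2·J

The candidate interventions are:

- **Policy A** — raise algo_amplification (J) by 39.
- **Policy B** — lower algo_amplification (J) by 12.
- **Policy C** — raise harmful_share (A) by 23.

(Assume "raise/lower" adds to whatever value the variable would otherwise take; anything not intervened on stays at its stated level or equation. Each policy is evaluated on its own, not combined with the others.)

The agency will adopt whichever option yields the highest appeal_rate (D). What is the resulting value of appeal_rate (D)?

487

Policy A (J + 39):
  A = 40
  J = 117 + 39 = 156
  D = 1 + 4·40 + 2·156 = 473
Policy B (J − 12):
  A = 40
  J = 117 − 12 = 105
  D = 1 + 4·40 + 2·105 = 371
Policy C (A + 23):
  A = 40 + 23 = 63
  J = 117
  D = 1 + 4·63 + 2·117 = 487
Comparing — Policy A: D=473, Policy B: D=371, Policy C: D=487. Highest is 487 (Policy C).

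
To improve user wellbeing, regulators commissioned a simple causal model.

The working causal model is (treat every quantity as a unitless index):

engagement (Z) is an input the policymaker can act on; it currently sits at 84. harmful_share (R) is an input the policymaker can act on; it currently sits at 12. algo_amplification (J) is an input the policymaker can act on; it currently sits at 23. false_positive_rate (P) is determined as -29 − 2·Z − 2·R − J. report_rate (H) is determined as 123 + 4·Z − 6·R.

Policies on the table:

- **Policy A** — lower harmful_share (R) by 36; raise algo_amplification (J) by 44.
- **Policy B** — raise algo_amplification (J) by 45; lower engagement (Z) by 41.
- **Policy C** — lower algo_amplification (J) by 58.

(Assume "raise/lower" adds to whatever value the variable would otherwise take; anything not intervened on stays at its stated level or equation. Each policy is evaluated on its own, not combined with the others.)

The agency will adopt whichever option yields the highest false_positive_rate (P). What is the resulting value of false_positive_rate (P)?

Policy A (R − 36, J + 44):
  Z = 84
  R = 12 − 36 = -24
  J = 23 + 44 = 67
  P = -29 − 2·84 − 2·(-24) − 67 = -216
Policy B (J + 45, Z − 41):
  Z = 84 − 41 = 43
  R = 12
  J = 23 + 45 = 68
  P = -29 − 2·43 − 2·12 − 68 = -207
Policy C (J − 58):
  Z = 84
  R = 12
  J = 23 − 58 = -35
  P = -29 − 2·84 − 2·12 − (-35) = -186
Comparing — Policy A: P=-216, Policy B: P=-207, Policy C: P=-186. Highest is -186 (Policy C).

-186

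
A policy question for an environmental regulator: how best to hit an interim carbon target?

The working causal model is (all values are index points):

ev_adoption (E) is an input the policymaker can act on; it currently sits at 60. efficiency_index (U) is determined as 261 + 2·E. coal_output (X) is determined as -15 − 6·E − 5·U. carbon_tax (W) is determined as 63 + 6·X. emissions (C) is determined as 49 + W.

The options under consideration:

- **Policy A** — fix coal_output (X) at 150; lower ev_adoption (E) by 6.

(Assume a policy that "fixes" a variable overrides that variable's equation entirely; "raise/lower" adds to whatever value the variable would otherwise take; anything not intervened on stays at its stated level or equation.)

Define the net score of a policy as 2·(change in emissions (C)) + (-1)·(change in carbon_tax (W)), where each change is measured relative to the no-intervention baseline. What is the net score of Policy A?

14580

Baseline:
  E = 60
  U = 261 + 2·60 = 381
  X = -15 − 6·60 − 5·381 = -2280
  W = 63 + 6·(-2280) = -13617
  C = 49 + (-13617) = -13568
Policy A (X := 150, E − 6):
  E = 60 − 6 = 54
  U = 261 + 2·54 = 369
  X = 150
  W = 63 + 6·150 = 963
  C = 49 + 963 = 1012
ΔC = 1012 − (-13568) = 14580; ΔW = 963 − (-13617) = 14580
Score = 2·14580 + (-1)·14580 = 14580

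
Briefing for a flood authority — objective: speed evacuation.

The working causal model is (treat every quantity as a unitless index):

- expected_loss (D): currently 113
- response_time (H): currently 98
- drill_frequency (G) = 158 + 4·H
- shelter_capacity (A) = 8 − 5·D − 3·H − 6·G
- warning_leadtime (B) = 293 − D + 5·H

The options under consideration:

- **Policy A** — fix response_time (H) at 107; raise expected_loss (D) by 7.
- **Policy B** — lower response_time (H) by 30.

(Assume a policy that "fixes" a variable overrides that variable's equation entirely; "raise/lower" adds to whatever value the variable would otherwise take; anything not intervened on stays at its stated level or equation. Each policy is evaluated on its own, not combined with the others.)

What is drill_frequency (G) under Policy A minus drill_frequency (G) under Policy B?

Policy A (H := 107, D + 7):
  H = 107
  G = 158 + 4·107 = 586
Policy B (H − 30):
  H = 98 − 30 = 68
  G = 158 + 4·68 = 430
G: 586 − 430 = 156

156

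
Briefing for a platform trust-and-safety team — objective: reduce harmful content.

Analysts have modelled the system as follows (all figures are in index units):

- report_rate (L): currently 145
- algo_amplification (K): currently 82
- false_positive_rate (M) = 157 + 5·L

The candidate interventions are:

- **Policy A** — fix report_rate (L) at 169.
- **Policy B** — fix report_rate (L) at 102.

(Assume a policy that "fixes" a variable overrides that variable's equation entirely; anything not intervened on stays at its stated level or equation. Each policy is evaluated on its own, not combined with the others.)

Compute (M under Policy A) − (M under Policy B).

335

Policy A (L := 169):
  L = 169
  M = 157 + 5·169 = 1002
Policy B (L := 102):
  L = 102
  M = 157 + 5·102 = 667
M: 1002 − 667 = 335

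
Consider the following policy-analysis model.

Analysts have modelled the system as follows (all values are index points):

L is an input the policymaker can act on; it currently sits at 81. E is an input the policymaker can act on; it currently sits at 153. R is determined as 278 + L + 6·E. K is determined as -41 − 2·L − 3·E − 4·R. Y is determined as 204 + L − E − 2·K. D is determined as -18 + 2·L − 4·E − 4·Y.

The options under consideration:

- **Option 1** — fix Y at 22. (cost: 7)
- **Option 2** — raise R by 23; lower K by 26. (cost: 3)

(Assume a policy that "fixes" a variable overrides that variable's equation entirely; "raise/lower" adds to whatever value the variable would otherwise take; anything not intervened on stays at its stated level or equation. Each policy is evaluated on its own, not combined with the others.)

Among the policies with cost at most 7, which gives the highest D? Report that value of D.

Option 1 (Y := 22):
  L = 81
  E = 153
  R = 278 + 81 + 6·153 = 1277
  K = -41 − 2·81 − 3·153 − 4·1277 = -5770
  Y = 22
  D = -18 + 2·81 − 4·153 − 4·22 = -556
Option 2 (R + 23, K − 26):
  L = 81
  E = 153
  R = 278 + 81 + 6·153 (+23 from intervention) = 1300
  K = -41 − 2·81 − 3·153 − 4·1300 (−26 from intervention) = -5888
  Y = 204 + 81 − 153 − 2·(-5888) = 11908
  D = -18 + 2·81 − 4·153 − 4·11908 = -48100
Comparing — Option 1: D=-556, Option 2: D=-48100. Highest is -556 (Option 1).

-556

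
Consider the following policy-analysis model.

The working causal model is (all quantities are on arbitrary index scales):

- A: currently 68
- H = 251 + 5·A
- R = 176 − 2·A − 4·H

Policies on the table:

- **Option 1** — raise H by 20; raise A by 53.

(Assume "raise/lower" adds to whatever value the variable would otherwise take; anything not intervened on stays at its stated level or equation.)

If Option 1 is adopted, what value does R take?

-3570

Option 1 (H + 20, A + 53):
  A = 68 + 53 = 121
  H = 251 + 5·121 (+20 from intervention) = 876
  R = 176 − 2·121 − 4·876 = -3570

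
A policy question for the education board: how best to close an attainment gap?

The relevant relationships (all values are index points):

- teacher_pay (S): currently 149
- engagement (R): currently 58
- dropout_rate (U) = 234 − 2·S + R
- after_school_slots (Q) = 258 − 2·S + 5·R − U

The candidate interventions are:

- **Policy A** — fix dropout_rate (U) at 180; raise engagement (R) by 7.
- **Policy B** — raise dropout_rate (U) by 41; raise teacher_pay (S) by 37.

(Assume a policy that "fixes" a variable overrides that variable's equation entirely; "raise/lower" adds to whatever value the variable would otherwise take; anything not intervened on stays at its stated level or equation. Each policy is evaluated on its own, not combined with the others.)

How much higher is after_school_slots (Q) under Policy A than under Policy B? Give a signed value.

-110

Policy A (U := 180, R + 7):
  S = 149
  R = 58 + 7 = 65
  U = 180
  Q = 258 − 2·149 + 5·65 − 180 = 105
Policy B (U + 41, S + 37):
  S = 149 + 37 = 186
  R = 58
  U = 234 − 2·186 + 58 (+41 from intervention) = -39
  Q = 258 − 2·186 + 5·58 − (-39) = 215
Q: 105 − 215 = -110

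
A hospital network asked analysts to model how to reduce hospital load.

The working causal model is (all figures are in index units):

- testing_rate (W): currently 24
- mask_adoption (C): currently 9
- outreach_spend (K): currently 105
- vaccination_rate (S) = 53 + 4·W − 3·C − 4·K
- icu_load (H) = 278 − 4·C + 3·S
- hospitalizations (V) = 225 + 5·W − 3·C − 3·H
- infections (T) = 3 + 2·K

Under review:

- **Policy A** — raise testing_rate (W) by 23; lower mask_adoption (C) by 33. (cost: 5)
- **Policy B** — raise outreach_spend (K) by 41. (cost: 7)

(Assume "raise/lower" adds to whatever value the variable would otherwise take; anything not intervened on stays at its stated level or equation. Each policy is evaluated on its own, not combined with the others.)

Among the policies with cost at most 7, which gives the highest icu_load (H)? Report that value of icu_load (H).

Policy A (W + 23, C − 33):
  W = 24 + 23 = 47
  C = 9 − 33 = -24
  K = 105
  S = 53 + 4·47 − 3·(-24) − 4·105 = -107
  H = 278 − 4·(-24) + 3·(-107) = 53
Policy B (K + 41):
  W = 24
  C = 9
  K = 105 + 41 = 146
  S = 53 + 4·24 − 3·9 − 4·146 = -462
  H = 278 − 4·9 + 3·(-462) = -1144
Comparing — Policy A: H=53, Policy B: H=-1144. Highest is 53 (Policy A).

53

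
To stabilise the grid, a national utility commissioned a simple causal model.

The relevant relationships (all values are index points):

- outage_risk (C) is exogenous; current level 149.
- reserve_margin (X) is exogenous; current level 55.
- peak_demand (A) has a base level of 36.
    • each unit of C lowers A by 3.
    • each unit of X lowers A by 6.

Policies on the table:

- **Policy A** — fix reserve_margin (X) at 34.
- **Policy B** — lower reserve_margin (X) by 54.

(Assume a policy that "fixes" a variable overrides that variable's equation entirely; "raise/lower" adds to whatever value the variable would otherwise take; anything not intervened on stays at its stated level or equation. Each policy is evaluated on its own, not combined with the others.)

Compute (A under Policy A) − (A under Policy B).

Policy A (X := 34):
  C = 149
  X = 34
  A = 36 − 3·149 − 6·34 = -615
Policy B (X − 54):
  C = 149
  X = 55 − 54 = 1
  A = 36 − 3·149 − 6·1 = -417
A: -615 − (-417) = -198

-198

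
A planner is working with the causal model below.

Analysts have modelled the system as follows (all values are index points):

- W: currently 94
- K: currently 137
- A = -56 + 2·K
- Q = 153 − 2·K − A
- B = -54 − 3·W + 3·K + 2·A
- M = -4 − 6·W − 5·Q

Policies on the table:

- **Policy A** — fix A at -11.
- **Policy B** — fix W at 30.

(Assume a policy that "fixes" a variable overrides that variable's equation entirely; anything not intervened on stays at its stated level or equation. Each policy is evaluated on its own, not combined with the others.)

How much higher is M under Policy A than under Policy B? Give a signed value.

Policy A (A := -11):
  W = 94
  K = 137
  A = -11
  Q = 153 − 2·137 − (-11) = -110
  M = -4 − 6·94 − 5·(-110) = -18
Policy B (W := 30):
  W = 30
  K = 137
  A = -56 + 2·137 = 218
  Q = 153 − 2·137 − 218 = -339
  M = -4 − 6·30 − 5·(-339) = 1511
M: -18 − 1511 = -1529

-1529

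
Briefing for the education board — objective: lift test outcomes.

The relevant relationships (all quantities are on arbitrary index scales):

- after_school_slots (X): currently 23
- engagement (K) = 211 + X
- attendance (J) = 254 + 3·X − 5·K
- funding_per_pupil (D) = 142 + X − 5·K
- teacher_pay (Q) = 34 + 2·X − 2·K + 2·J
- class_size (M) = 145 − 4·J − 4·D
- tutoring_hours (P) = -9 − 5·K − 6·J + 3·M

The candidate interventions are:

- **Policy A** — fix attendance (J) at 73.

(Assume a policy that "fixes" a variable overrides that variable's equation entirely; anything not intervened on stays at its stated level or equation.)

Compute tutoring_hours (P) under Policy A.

Policy A (J := 73):
  X = 23
  K = 211 + 23 = 234
  J = 73
  D = 142 + 23 − 5·234 = -1005
  M = 145 − 4·73 − 4·(-1005) = 3873
  P = -9 − 5·234 − 6·73 + 3·3873 = 10002

10002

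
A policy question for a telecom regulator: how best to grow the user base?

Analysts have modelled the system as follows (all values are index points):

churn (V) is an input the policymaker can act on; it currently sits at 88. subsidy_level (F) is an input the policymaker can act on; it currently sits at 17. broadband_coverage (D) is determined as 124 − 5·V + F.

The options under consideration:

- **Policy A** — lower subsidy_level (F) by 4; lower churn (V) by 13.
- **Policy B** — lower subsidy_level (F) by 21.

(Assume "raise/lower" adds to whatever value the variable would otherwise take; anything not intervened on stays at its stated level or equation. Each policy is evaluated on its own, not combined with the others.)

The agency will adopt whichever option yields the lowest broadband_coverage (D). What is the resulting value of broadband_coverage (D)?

-320

Policy A (F − 4, V − 13):
  V = 88 − 13 = 75
  F = 17 − 4 = 13
  D = 124 − 5·75 + 13 = -238
Policy B (F − 21):
  V = 88
  F = 17 − 21 = -4
  D = 124 − 5·88 + (-4) = -320
Comparing — Policy A: D=-238, Policy B: D=-320. Lowest is -320 (Policy B).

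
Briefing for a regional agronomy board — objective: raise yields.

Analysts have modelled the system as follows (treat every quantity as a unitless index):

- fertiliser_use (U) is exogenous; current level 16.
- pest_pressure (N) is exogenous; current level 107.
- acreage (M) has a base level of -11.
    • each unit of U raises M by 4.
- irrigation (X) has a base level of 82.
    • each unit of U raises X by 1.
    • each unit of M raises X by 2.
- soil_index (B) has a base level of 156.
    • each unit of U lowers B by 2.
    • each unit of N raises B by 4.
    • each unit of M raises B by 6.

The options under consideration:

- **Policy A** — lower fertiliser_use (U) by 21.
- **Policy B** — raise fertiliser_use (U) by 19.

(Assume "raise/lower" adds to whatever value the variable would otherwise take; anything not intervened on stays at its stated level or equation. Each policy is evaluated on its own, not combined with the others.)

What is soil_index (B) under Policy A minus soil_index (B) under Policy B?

Policy A (U − 21):
  U = 16 − 21 = -5
  N = 107
  M = -11 + 4·(-5) = -31
  B = 156 − 2·(-5) + 4·107 + 6·(-31) = 408
Policy B (U + 19):
  U = 16 + 19 = 35
  N = 107
  M = -11 + 4·35 = 129
  B = 156 − 2·35 + 4·107 + 6·129 = 1288
B: 408 − 1288 = -880

-880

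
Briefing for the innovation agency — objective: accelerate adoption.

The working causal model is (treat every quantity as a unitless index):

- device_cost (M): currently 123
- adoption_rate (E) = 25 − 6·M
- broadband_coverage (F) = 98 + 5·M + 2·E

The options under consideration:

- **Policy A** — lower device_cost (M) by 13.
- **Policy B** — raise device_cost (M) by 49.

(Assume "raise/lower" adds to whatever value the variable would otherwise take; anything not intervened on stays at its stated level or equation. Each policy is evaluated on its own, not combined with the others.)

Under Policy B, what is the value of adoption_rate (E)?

-1007

Policy B (M + 49):
  M = 123 + 49 = 172
  E = 25 − 6·172 = -1007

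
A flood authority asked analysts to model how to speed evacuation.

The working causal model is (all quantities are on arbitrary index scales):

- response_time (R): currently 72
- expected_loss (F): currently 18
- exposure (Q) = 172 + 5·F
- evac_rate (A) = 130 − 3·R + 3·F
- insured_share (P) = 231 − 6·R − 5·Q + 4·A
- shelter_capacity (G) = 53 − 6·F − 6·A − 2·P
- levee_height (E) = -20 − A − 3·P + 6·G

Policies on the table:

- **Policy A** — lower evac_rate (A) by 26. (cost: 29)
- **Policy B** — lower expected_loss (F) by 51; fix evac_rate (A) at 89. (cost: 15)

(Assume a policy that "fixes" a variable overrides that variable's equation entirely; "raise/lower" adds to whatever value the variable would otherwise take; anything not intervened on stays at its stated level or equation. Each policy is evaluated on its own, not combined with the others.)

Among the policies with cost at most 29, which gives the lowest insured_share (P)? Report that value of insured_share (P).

Policy A (A − 26):
  R = 72
  F = 18
  Q = 172 + 5·18 = 262
  A = 130 − 3·72 + 3·18 (−26 from intervention) = -58
  P = 231 − 6·72 − 5·262 + 4·(-58) = -1743
Policy B (F − 51, A := 89):
  R = 72
  F = 18 − 51 = -33
  Q = 172 + 5·(-33) = 7
  A = 89
  P = 231 − 6·72 − 5·7 + 4·89 = 120
Comparing — Policy A: P=-1743, Policy B: P=120. Lowest is -1743 (Policy A).

-1743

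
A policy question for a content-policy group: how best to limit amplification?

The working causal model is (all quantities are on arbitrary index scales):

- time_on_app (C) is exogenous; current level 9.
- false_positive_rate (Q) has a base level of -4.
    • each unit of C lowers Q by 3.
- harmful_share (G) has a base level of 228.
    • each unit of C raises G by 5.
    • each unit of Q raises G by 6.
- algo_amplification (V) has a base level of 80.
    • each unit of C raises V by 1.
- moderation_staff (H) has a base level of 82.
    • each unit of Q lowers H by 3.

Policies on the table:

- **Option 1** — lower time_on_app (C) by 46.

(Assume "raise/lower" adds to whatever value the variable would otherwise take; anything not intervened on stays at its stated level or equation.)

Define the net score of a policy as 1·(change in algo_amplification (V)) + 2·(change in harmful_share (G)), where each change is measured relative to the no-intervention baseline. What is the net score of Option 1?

1150

Baseline:
  C = 9
  Q = -4 − 3·9 = -31
  G = 228 + 5·9 + 6·(-31) = 87
  V = 80 + 9 = 89
Option 1 (C − 46):
  C = 9 − 46 = -37
  Q = -4 − 3·(-37) = 107
  G = 228 + 5·(-37) + 6·107 = 685
  V = 80 + (-37) = 43
ΔV = 43 − 89 = -46; ΔG = 685 − 87 = 598
Score = 1·(-46) + 2·598 = 1150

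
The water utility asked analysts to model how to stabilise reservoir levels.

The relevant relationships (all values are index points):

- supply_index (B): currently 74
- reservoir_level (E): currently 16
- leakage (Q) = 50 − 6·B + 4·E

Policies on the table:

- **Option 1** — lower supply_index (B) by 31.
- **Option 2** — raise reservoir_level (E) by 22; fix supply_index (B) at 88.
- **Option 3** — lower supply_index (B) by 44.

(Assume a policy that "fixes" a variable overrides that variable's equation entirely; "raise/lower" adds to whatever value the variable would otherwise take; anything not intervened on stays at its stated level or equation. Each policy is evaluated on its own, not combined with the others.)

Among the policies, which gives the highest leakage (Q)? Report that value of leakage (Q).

-66

Option 1 (B − 31):
  B = 74 − 31 = 43
  E = 16
  Q = 50 − 6·43 + 4·16 = -144
Option 2 (E + 22, B := 88):
  B = 88
  E = 16 + 22 = 38
  Q = 50 − 6·88 + 4·38 = -326
Option 3 (B − 44):
  B = 74 − 44 = 30
  E = 16
  Q = 50 − 6·30 + 4·16 = -66
Comparing — Option 1: Q=-144, Option 2: Q=-326, Option 3: Q=-66. Highest is -66 (Option 3).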